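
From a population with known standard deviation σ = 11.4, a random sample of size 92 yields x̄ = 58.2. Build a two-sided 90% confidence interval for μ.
(56.24, 60.16)

z-interval (σ known):
z* = 1.645 for 90% confidence

Margin of error = z* · σ/√n = 1.645 · 11.4/√92 = 1.96

CI: (58.2 - 1.96, 58.2 + 1.96) = (56.24, 60.16)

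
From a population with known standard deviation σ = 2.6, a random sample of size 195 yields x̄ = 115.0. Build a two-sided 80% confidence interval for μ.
(114.76, 115.24)

z-interval (σ known):
z* = 1.282 for 80% confidence

Margin of error = z* · σ/√n = 1.282 · 2.6/√195 = 0.24

CI: (115.0 - 0.24, 115.0 + 0.24) = (114.76, 115.24)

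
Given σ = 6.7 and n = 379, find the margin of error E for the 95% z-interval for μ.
Margin of error = 0.67

Margin of error = z* · σ/√n
= 1.960 · 6.7/√379
= 1.960 · 6.7/19.4679
= 0.67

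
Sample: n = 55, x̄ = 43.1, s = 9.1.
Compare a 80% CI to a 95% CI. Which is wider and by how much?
95% CI is wider by 1.74

df = 54
80% CI: t* = 1.297, (41.51, 44.69), width = 2 · t* · s/√n = 3.18
95% CI: t* = 2.005, (40.64, 45.56), width = 2 · t* · s/√n = 4.92

The 95% CI is wider by 4.92 - 3.18 = 1.74.
Higher confidence requires a wider interval.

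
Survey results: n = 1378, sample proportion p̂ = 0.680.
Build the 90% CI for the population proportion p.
(0.659, 0.701)

Proportion CI:
SE = √(p̂(1-p̂)/n) = √(0.680 · 0.320 / 1378) = 0.01257

z* = 1.645
Margin = z* · SE = 1.645 · 0.01257 = 0.0207

CI: 0.680 ± 0.0207 = (0.659, 0.701)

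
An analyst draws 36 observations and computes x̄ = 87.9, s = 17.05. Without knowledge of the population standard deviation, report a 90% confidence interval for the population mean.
(83.10, 92.70)

t-interval (σ unknown):
df = n - 1 = 35
t* = 1.690 for 90% confidence

Margin of error = t* · s/√n = 1.690 · 17.05/√36 = 4.80

CI: (83.10, 92.70)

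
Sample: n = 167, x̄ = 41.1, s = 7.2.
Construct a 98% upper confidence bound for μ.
μ ≤ 42.25

Upper bound (one-sided):
t* = 2.070 (one-sided for 98%)
Upper bound = x̄ + t* · s/√n = 41.1 + 2.070 · 7.2/√167 = 42.25

We are 98% confident that μ ≤ 42.25.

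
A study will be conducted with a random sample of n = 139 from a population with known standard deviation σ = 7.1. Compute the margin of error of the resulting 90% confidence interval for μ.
Margin of error = 0.99

Margin of error = z* · σ/√n
= 1.645 · 7.1/√139
= 1.645 · 7.1/11.7898
= 0.99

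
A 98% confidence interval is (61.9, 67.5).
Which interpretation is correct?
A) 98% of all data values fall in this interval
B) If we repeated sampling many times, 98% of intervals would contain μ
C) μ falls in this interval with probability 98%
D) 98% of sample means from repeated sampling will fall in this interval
B

A) Wrong — a CI is about the parameter μ, not individual data values.
B) Correct — this is the frequentist long-run coverage interpretation.
C) Wrong — μ is fixed; the randomness lives in the interval, not in μ.
D) Wrong — coverage applies to intervals containing μ, not to future x̄ values.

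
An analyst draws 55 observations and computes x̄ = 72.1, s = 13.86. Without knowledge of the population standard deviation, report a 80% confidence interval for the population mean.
(69.68, 74.52)

t-interval (σ unknown):
df = n - 1 = 54
t* = 1.297 for 80% confidence

Margin of error = t* · s/√n = 1.297 · 13.86/√55 = 2.42

CI: (69.68, 74.52)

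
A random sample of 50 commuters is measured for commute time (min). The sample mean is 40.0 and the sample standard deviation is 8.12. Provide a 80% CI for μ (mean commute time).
(38.51, 41.49)

t-interval (σ unknown):
df = n - 1 = 49
t* = 1.299 for 80% confidence

Margin of error = t* · s/√n = 1.299 · 8.12/√50 = 1.49

CI: (38.51, 41.49)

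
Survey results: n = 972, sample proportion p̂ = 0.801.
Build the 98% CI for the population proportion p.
(0.771, 0.831)

Proportion CI:
SE = √(p̂(1-p̂)/n) = √(0.801 · 0.199 / 972) = 0.01281

z* = 2.326
Margin = z* · SE = 2.326 · 0.01281 = 0.0298

CI: 0.801 ± 0.0298 = (0.771, 0.831)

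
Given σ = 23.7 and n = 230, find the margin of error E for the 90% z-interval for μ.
Margin of error = 2.57

Margin of error = z* · σ/√n
= 1.645 · 23.7/√230
= 1.645 · 23.7/15.1658
= 2.57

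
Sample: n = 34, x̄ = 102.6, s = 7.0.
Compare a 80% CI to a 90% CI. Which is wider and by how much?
90% CI is wider by 0.92

df = 33
80% CI: t* = 1.308, (101.03, 104.17), width = 2 · t* · s/√n = 3.14
90% CI: t* = 1.692, (100.57, 104.63), width = 2 · t* · s/√n = 4.06

The 90% CI is wider by 4.06 - 3.14 = 0.92.
Higher confidence requires a wider interval.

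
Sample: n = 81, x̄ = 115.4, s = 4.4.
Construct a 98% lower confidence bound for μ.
μ ≥ 114.38

Lower bound (one-sided):
t* = 2.088 (one-sided for 98%)
Lower bound = x̄ - t* · s/√n = 115.4 - 2.088 · 4.4/√81 = 114.38

We are 98% confident that μ ≥ 114.38.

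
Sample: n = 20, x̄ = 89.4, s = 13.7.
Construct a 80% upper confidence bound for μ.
μ ≤ 92.04

Upper bound (one-sided):
t* = 0.861 (one-sided for 80%)
Upper bound = x̄ + t* · s/√n = 89.4 + 0.861 · 13.7/√20 = 92.04

We are 80% confident that μ ≤ 92.04.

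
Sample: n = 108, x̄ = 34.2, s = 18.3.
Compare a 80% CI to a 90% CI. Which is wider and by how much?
90% CI is wider by 1.30

df = 107
80% CI: t* = 1.290, (31.93, 36.47), width = 2 · t* · s/√n = 4.54
90% CI: t* = 1.659, (31.28, 37.12), width = 2 · t* · s/√n = 5.84

The 90% CI is wider by 5.84 - 4.54 = 1.30.
Higher confidence requires a wider interval.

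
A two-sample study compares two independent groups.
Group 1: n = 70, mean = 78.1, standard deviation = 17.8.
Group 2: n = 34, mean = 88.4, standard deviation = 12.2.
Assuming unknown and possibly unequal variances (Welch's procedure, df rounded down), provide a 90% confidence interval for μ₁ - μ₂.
(-15.26, -5.34)

Difference: x̄₁ - x̄₂ = -10.30
SE = √(s₁²/n₁ + s₂²/n₂) = √(17.8²/70 + 12.2²/34) = 2.9839
df = 90.33 → 90 (Welch–Satterthwaite, rounded down)
t* = 1.662

CI: -10.30 ± 1.662 · 2.9839 = -10.30 ± 4.96 = (-15.26, -5.34)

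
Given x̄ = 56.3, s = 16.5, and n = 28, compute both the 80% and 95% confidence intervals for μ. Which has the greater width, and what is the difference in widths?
95% CI is wider by 4.61

df = 27
80% CI: t* = 1.314, (52.20, 60.40), width = 2 · t* · s/√n = 8.19
95% CI: t* = 2.052, (49.90, 62.70), width = 2 · t* · s/√n = 12.80

The 95% CI is wider by 12.80 - 8.19 = 4.61.
Higher confidence requires a wider interval.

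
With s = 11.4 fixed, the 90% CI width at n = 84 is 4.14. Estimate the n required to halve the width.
n ≈ 336

CI width ∝ 1/√n
To reduce width by factor 2, need √n to grow by 2 → need 2² = 4 times as many samples.

Current: n = 84, width = 4.14
New: n = 336, width ≈ 2.05

Width reduced by factor of 4.14/2.05 = 2.02.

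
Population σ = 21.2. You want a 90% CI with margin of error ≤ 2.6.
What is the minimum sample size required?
n ≥ 180

For margin E ≤ 2.6:
n ≥ (z* · σ / E)²
n ≥ (1.645 · 21.2 / 2.6)²
n ≥ 179.91

Minimum n = 180 (rounding up)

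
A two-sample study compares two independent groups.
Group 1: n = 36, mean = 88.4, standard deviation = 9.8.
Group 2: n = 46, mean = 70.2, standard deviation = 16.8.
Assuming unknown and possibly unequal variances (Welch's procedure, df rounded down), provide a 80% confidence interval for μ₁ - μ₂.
(14.36, 22.04)

Difference: x̄₁ - x̄₂ = 18.20
SE = √(s₁²/n₁ + s₂²/n₂) = √(9.8²/36 + 16.8²/46) = 2.9671
df = 74.52 → 74 (Welch–Satterthwaite, rounded down)
t* = 1.293

CI: 18.20 ± 1.293 · 2.9671 = 18.20 ± 3.84 = (14.36, 22.04)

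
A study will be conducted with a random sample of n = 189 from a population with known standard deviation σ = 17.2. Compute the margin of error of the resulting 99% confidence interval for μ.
Margin of error = 3.22

Margin of error = z* · σ/√n
= 2.576 · 17.2/√189
= 2.576 · 17.2/13.7477
= 3.22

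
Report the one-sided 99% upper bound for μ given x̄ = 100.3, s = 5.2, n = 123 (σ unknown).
μ ≤ 101.41

Upper bound (one-sided):
t* = 2.357 (one-sided for 99%)
Upper bound = x̄ + t* · s/√n = 100.3 + 2.357 · 5.2/√123 = 101.41

We are 99% confident that μ ≤ 101.41.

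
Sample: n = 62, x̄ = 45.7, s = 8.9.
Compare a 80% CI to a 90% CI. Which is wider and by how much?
90% CI is wider by 0.85

df = 61
80% CI: t* = 1.296, (44.24, 47.16), width = 2 · t* · s/√n = 2.93
90% CI: t* = 1.670, (43.81, 47.59), width = 2 · t* · s/√n = 3.78

The 90% CI is wider by 3.78 - 2.93 = 0.85.
Higher confidence requires a wider interval.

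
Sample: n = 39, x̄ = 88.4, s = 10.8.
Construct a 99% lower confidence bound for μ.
μ ≥ 84.20

Lower bound (one-sided):
t* = 2.429 (one-sided for 99%)
Lower bound = x̄ - t* · s/√n = 88.4 - 2.429 · 10.8/√39 = 84.20

We are 99% confident that μ ≥ 84.20.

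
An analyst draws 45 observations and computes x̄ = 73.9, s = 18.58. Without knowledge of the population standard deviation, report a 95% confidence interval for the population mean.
(68.32, 79.48)

t-interval (σ unknown):
df = n - 1 = 44
t* = 2.015 for 95% confidence

Margin of error = t* · s/√n = 2.015 · 18.58/√45 = 5.58

CI: (68.32, 79.48)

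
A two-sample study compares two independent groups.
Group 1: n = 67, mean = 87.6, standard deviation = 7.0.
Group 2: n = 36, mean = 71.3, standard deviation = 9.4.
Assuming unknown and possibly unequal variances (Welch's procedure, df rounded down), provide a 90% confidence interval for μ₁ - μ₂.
(13.31, 19.29)

Difference: x̄₁ - x̄₂ = 16.30
SE = √(s₁²/n₁ + s₂²/n₂) = √(7.0²/67 + 9.4²/36) = 1.7849
df = 56.31 → 56 (Welch–Satterthwaite, rounded down)
t* = 1.673

CI: 16.30 ± 1.673 · 1.7849 = 16.30 ± 2.99 = (13.31, 19.29)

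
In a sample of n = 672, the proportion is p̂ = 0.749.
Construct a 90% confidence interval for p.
(0.721, 0.777)

Proportion CI:
SE = √(p̂(1-p̂)/n) = √(0.749 · 0.251 / 672) = 0.01673

z* = 1.645
Margin = z* · SE = 1.645 · 0.01673 = 0.0275

CI: 0.749 ± 0.0275 = (0.721, 0.777)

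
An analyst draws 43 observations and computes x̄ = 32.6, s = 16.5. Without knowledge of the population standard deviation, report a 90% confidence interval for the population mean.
(28.37, 36.83)

t-interval (σ unknown):
df = n - 1 = 42
t* = 1.682 for 90% confidence

Margin of error = t* · s/√n = 1.682 · 16.5/√43 = 4.23

CI: (28.37, 36.83)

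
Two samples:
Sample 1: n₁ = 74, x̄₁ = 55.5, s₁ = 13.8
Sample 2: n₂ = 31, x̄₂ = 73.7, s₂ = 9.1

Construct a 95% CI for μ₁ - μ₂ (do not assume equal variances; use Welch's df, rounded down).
(-22.76, -13.64)

Difference: x̄₁ - x̄₂ = -18.20
SE = √(s₁²/n₁ + s₂²/n₂) = √(13.8²/74 + 9.1²/31) = 2.2902
df = 83.72 → 83 (Welch–Satterthwaite, rounded down)
t* = 1.989

CI: -18.20 ± 1.989 · 2.2902 = -18.20 ± 4.56 = (-22.76, -13.64)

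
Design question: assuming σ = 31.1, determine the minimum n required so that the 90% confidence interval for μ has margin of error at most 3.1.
n ≥ 273

For margin E ≤ 3.1:
n ≥ (z* · σ / E)²
n ≥ (1.645 · 31.1 / 3.1)²
n ≥ 272.35

Minimum n = 273 (rounding up)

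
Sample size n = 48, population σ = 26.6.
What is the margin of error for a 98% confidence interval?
Margin of error = 8.93

Margin of error = z* · σ/√n
= 2.326 · 26.6/√48
= 2.326 · 26.6/6.9282
= 8.93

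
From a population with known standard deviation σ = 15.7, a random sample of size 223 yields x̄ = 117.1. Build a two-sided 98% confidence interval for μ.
(114.65, 119.55)

z-interval (σ known):
z* = 2.326 for 98% confidence

Margin of error = z* · σ/√n = 2.326 · 15.7/√223 = 2.45

CI: (117.1 - 2.45, 117.1 + 2.45) = (114.65, 119.55)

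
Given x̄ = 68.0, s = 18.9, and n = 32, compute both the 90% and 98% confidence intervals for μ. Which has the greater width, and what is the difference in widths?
98% CI is wider by 5.06

df = 31
90% CI: t* = 1.696, (62.33, 73.67), width = 2 · t* · s/√n = 11.33
98% CI: t* = 2.453, (59.80, 76.20), width = 2 · t* · s/√n = 16.39

The 98% CI is wider by 16.39 - 11.33 = 5.06.
Higher confidence requires a wider interval.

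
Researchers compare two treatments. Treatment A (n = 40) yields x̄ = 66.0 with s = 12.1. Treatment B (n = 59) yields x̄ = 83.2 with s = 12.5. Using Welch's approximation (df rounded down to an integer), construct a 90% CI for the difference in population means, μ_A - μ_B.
(-21.38, -13.02)

Difference: x̄₁ - x̄₂ = -17.20
SE = √(s₁²/n₁ + s₂²/n₂) = √(12.1²/40 + 12.5²/59) = 2.5117
df = 85.69 → 85 (Welch–Satterthwaite, rounded down)
t* = 1.663

CI: -17.20 ± 1.663 · 2.5117 = -17.20 ± 4.18 = (-21.38, -13.02)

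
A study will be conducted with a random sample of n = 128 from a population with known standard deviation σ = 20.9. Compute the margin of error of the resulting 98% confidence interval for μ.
Margin of error = 4.30

Margin of error = z* · σ/√n
= 2.326 · 20.9/√128
= 2.326 · 20.9/11.3137
= 4.30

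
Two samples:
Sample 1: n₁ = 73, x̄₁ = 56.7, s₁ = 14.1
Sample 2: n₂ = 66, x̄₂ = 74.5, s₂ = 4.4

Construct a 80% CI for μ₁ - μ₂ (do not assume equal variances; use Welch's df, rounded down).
(-20.04, -15.56)

Difference: x̄₁ - x̄₂ = -17.80
SE = √(s₁²/n₁ + s₂²/n₂) = √(14.1²/73 + 4.4²/66) = 1.7369
df = 87.22 → 87 (Welch–Satterthwaite, rounded down)
t* = 1.291

CI: -17.80 ± 1.291 · 1.7369 = -17.80 ± 2.24 = (-20.04, -15.56)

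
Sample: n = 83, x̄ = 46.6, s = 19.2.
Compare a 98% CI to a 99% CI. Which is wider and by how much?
99% CI is wider by 1.11

df = 82
98% CI: t* = 2.373, (41.60, 51.60), width = 2 · t* · s/√n = 10.00
99% CI: t* = 2.637, (41.04, 52.16), width = 2 · t* · s/√n = 11.11

The 99% CI is wider by 11.11 - 10.00 = 1.11.
Higher confidence requires a wider interval.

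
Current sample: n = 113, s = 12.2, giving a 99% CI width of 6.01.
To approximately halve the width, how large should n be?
n ≈ 452

CI width ∝ 1/√n
To reduce width by factor 2, need √n to grow by 2 → need 2² = 4 times as many samples.

Current: n = 113, width = 6.01
New: n = 452, width ≈ 2.97

Width reduced by factor of 6.01/2.97 = 2.02.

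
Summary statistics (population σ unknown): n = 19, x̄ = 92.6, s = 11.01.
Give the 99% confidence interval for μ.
(85.33, 99.87)

t-interval (σ unknown):
df = n - 1 = 18
t* = 2.878 for 99% confidence

Margin of error = t* · s/√n = 2.878 · 11.01/√19 = 7.27

CI: (85.33, 99.87)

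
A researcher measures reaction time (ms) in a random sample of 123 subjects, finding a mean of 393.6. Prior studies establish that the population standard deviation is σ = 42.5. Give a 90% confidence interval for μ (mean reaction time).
(387.30, 399.90)

z-interval (σ known):
z* = 1.645 for 90% confidence

Margin of error = z* · σ/√n = 1.645 · 42.5/√123 = 6.30

CI: (393.6 - 6.30, 393.6 + 6.30) = (387.30, 399.90)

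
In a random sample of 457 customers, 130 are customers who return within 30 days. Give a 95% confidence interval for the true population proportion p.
(0.243, 0.326)

Proportion CI:
p̂ = 130/457 = 0.28446
SE = √(p̂(1-p̂)/n) = √(0.28446 · 0.71554 / 457) = 0.02110

z* = 1.960
Margin = z* · SE = 1.960 · 0.02110 = 0.0414

CI: 0.28446 ± 0.0414 = (0.243, 0.326)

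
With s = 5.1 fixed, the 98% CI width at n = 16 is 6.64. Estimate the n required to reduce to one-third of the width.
n ≈ 144

CI width ∝ 1/√n
To reduce width by factor 3, need √n to grow by 3 → need 3² = 9 times as many samples.

Current: n = 16, width = 6.64
New: n = 144, width ≈ 2.00

Width reduced by factor of 6.64/2.00 = 3.32.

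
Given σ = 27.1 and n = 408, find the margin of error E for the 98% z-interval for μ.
Margin of error = 3.12

Margin of error = z* · σ/√n
= 2.326 · 27.1/√408
= 2.326 · 27.1/20.1990
= 3.12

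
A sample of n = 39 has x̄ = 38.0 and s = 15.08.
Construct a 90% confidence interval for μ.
(33.93, 42.07)

t-interval (σ unknown):
df = n - 1 = 38
t* = 1.686 for 90% confidence

Margin of error = t* · s/√n = 1.686 · 15.08/√39 = 4.07

CI: (33.93, 42.07)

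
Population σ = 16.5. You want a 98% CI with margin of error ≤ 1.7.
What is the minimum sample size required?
n ≥ 510

For margin E ≤ 1.7:
n ≥ (z* · σ / E)²
n ≥ (2.326 · 16.5 / 1.7)²
n ≥ 509.67

Minimum n = 510 (rounding up)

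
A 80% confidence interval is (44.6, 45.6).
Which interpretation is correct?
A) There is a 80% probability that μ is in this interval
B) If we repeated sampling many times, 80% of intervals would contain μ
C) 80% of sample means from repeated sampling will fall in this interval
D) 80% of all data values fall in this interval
B

A) Wrong — μ is fixed; the randomness lives in the interval, not in μ.
B) Correct — this is the frequentist long-run coverage interpretation.
C) Wrong — coverage applies to intervals containing μ, not to future x̄ values.
D) Wrong — a CI is about the parameter μ, not individual data values.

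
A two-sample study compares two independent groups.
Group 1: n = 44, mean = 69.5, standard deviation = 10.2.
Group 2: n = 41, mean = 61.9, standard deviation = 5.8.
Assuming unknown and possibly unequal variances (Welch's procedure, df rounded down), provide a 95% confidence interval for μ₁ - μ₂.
(4.04, 11.16)

Difference: x̄₁ - x̄₂ = 7.60
SE = √(s₁²/n₁ + s₂²/n₂) = √(10.2²/44 + 5.8²/41) = 1.7847
df = 69.08 → 69 (Welch–Satterthwaite, rounded down)
t* = 1.995

CI: 7.60 ± 1.995 · 1.7847 = 7.60 ± 3.56 = (4.04, 11.16)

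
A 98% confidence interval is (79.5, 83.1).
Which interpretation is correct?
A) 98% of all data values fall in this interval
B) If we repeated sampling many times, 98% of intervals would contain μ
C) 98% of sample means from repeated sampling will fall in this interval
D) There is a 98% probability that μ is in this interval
B

A) Wrong — a CI is about the parameter μ, not individual data values.
B) Correct — this is the frequentist long-run coverage interpretation.
C) Wrong — coverage applies to intervals containing μ, not to future x̄ values.
D) Wrong — μ is fixed; the randomness lives in the interval, not in μ.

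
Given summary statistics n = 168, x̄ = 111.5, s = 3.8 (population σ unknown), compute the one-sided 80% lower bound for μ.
μ ≥ 111.25

Lower bound (one-sided):
t* = 0.844 (one-sided for 80%)
Lower bound = x̄ - t* · s/√n = 111.5 - 0.844 · 3.8/√168 = 111.25

We are 80% confident that μ ≥ 111.25.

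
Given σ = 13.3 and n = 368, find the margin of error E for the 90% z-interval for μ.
Margin of error = 1.14

Margin of error = z* · σ/√n
= 1.645 · 13.3/√368
= 1.645 · 13.3/19.1833
= 1.14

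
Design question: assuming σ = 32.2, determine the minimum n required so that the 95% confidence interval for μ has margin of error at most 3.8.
n ≥ 276

For margin E ≤ 3.8:
n ≥ (z* · σ / E)²
n ≥ (1.960 · 32.2 / 3.8)²
n ≥ 275.84

Minimum n = 276 (rounding up)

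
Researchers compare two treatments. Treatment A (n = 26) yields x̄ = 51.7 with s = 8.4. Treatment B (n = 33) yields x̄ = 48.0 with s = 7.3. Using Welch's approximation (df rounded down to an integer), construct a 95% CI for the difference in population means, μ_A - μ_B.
(-0.48, 7.88)

Difference: x̄₁ - x̄₂ = 3.70
SE = √(s₁²/n₁ + s₂²/n₂) = √(8.4²/26 + 7.3²/33) = 2.0806
df = 49.82 → 49 (Welch–Satterthwaite, rounded down)
t* = 2.010

CI: 3.70 ± 2.010 · 2.0806 = 3.70 ± 4.18 = (-0.48, 7.88)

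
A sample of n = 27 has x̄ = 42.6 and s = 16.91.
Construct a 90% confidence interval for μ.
(37.05, 48.15)

t-interval (σ unknown):
df = n - 1 = 26
t* = 1.706 for 90% confidence

Margin of error = t* · s/√n = 1.706 · 16.91/√27 = 5.55

CI: (37.05, 48.15)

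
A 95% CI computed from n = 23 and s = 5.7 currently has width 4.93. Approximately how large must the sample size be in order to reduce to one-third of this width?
n ≈ 207

CI width ∝ 1/√n
To reduce width by factor 3, need √n to grow by 3 → need 3² = 9 times as many samples.

Current: n = 23, width = 4.93
New: n = 207, width ≈ 1.56

Width reduced by factor of 4.93/1.56 = 3.16.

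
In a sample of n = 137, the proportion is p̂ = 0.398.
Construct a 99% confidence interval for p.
(0.290, 0.506)

Proportion CI:
SE = √(p̂(1-p̂)/n) = √(0.398 · 0.602 / 137) = 0.04182

z* = 2.576
Margin = z* · SE = 2.576 · 0.04182 = 0.1077

CI: 0.398 ± 0.1077 = (0.290, 0.506)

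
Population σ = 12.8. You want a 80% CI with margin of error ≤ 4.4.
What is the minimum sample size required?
n ≥ 14

For margin E ≤ 4.4:
n ≥ (z* · σ / E)²
n ≥ (1.282 · 12.8 / 4.4)²
n ≥ 13.91

Minimum n = 14 (rounding up)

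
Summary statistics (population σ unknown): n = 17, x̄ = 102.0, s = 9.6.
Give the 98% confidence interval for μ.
(95.99, 108.01)

t-interval (σ unknown):
df = n - 1 = 16
t* = 2.583 for 98% confidence

Margin of error = t* · s/√n = 2.583 · 9.6/√17 = 6.01

CI: (95.99, 108.01)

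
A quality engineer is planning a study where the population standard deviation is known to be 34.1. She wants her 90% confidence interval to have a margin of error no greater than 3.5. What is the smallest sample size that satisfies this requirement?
n ≥ 257

For margin E ≤ 3.5:
n ≥ (z* · σ / E)²
n ≥ (1.645 · 34.1 / 3.5)²
n ≥ 256.86

Minimum n = 257 (rounding up)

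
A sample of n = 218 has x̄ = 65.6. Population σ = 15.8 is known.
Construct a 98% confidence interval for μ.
(63.11, 68.09)

z-interval (σ known):
z* = 2.326 for 98% confidence

Margin of error = z* · σ/√n = 2.326 · 15.8/√218 = 2.49

CI: (65.6 - 2.49, 65.6 + 2.49) = (63.11, 68.09)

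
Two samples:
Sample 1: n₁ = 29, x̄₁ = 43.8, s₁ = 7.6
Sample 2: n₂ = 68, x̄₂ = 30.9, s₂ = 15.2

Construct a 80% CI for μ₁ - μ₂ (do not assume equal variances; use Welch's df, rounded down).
(9.90, 15.90)

Difference: x̄₁ - x̄₂ = 12.90
SE = √(s₁²/n₁ + s₂²/n₂) = √(7.6²/29 + 15.2²/68) = 2.3215
df = 92.51 → 92 (Welch–Satterthwaite, rounded down)
t* = 1.291

CI: 12.90 ± 1.291 · 2.3215 = 12.90 ± 3.00 = (9.90, 15.90)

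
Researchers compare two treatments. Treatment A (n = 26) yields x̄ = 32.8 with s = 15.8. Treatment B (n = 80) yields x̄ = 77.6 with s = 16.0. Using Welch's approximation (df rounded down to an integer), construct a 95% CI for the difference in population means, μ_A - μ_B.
(-52.02, -37.58)

Difference: x̄₁ - x̄₂ = -44.80
SE = √(s₁²/n₁ + s₂²/n₂) = √(15.8²/26 + 16.0²/80) = 3.5779
df = 42.93 → 42 (Welch–Satterthwaite, rounded down)
t* = 2.018

CI: -44.80 ± 2.018 · 3.5779 = -44.80 ± 7.22 = (-52.02, -37.58)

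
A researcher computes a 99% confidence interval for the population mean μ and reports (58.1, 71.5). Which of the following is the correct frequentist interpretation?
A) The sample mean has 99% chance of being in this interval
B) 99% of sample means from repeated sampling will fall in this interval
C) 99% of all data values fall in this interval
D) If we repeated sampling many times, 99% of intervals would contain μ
D

A) Wrong — x̄ is observed and sits in the interval by construction.
B) Wrong — coverage applies to intervals containing μ, not to future x̄ values.
C) Wrong — a CI is about the parameter μ, not individual data values.
D) Correct — this is the frequentist long-run coverage interpretation.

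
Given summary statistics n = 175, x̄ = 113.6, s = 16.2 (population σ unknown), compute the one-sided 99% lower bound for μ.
μ ≥ 110.72

Lower bound (one-sided):
t* = 2.348 (one-sided for 99%)
Lower bound = x̄ - t* · s/√n = 113.6 - 2.348 · 16.2/√175 = 110.72

We are 99% confident that μ ≥ 110.72.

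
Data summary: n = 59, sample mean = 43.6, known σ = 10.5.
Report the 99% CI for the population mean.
(40.08, 47.12)

z-interval (σ known):
z* = 2.576 for 99% confidence

Margin of error = z* · σ/√n = 2.576 · 10.5/√59 = 3.52

CI: (43.6 - 3.52, 43.6 + 3.52) = (40.08, 47.12)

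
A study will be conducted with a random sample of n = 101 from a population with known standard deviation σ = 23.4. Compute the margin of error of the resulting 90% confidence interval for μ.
Margin of error = 3.83

Margin of error = z* · σ/√n
= 1.645 · 23.4/√101
= 1.645 · 23.4/10.0499
= 3.83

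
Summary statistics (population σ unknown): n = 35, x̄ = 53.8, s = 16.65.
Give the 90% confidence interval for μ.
(49.04, 58.56)

t-interval (σ unknown):
df = n - 1 = 34
t* = 1.691 for 90% confidence

Margin of error = t* · s/√n = 1.691 · 16.65/√35 = 4.76

CI: (49.04, 58.56)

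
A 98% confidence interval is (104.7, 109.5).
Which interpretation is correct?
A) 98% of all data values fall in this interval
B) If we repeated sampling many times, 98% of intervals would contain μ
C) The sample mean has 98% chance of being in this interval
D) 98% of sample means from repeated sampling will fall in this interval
B

A) Wrong — a CI is about the parameter μ, not individual data values.
B) Correct — this is the frequentist long-run coverage interpretation.
C) Wrong — x̄ is observed and sits in the interval by construction.
D) Wrong — coverage applies to intervals containing μ, not to future x̄ values.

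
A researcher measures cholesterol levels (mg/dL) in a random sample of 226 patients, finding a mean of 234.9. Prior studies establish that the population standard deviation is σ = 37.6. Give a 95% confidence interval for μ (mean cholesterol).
(230.00, 239.80)

z-interval (σ known):
z* = 1.960 for 95% confidence

Margin of error = z* · σ/√n = 1.960 · 37.6/√226 = 4.90

CI: (234.9 - 4.90, 234.9 + 4.90) = (230.00, 239.80)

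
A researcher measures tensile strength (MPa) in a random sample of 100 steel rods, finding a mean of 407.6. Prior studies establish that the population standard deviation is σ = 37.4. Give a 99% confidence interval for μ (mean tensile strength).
(397.97, 417.23)

z-interval (σ known):
z* = 2.576 for 99% confidence

Margin of error = z* · σ/√n = 2.576 · 37.4/√100 = 9.63

CI: (407.6 - 9.63, 407.6 + 9.63) = (397.97, 417.23)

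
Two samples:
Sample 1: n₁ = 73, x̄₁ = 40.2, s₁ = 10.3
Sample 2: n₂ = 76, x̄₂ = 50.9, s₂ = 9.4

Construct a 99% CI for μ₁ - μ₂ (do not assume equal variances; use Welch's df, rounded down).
(-14.92, -6.48)

Difference: x̄₁ - x̄₂ = -10.70
SE = √(s₁²/n₁ + s₂²/n₂) = √(10.3²/73 + 9.4²/76) = 1.6174
df = 144.50 → 144 (Welch–Satterthwaite, rounded down)
t* = 2.610

CI: -10.70 ± 2.610 · 1.6174 = -10.70 ± 4.22 = (-14.92, -6.48)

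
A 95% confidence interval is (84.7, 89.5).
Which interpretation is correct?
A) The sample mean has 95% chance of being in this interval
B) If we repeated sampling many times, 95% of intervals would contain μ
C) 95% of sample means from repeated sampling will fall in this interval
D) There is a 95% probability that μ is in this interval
B

A) Wrong — x̄ is observed and sits in the interval by construction.
B) Correct — this is the frequentist long-run coverage interpretation.
C) Wrong — coverage applies to intervals containing μ, not to future x̄ values.
D) Wrong — μ is fixed; the randomness lives in the interval, not in μ.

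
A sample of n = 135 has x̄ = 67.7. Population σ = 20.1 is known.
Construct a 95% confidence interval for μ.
(64.31, 71.09)

z-interval (σ known):
z* = 1.960 for 95% confidence

Margin of error = z* · σ/√n = 1.960 · 20.1/√135 = 3.39

CI: (67.7 - 3.39, 67.7 + 3.39) = (64.31, 71.09)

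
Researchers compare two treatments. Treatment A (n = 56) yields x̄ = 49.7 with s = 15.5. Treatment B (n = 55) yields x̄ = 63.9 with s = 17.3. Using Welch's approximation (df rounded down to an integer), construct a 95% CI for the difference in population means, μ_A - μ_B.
(-20.38, -8.02)

Difference: x̄₁ - x̄₂ = -14.20
SE = √(s₁²/n₁ + s₂²/n₂) = √(15.5²/56 + 17.3²/55) = 3.1196
df = 107.26 → 107 (Welch–Satterthwaite, rounded down)
t* = 1.982

CI: -14.20 ± 1.982 · 3.1196 = -14.20 ± 6.18 = (-20.38, -8.02)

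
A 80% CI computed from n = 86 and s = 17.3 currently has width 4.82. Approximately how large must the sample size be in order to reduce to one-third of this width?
n ≈ 774

CI width ∝ 1/√n
To reduce width by factor 3, need √n to grow by 3 → need 3² = 9 times as many samples.

Current: n = 86, width = 4.82
New: n = 774, width ≈ 1.60

Width reduced by factor of 4.82/1.60 = 3.01.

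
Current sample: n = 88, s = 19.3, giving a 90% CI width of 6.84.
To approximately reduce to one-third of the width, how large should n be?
n ≈ 792

CI width ∝ 1/√n
To reduce width by factor 3, need √n to grow by 3 → need 3² = 9 times as many samples.

Current: n = 88, width = 6.84
New: n = 792, width ≈ 2.26

Width reduced by factor of 6.84/2.26 = 3.03.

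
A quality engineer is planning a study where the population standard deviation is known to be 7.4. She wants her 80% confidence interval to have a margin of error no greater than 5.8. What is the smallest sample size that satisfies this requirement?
n ≥ 3

For margin E ≤ 5.8:
n ≥ (z* · σ / E)²
n ≥ (1.282 · 7.4 / 5.8)²
n ≥ 2.68

Minimum n = 3 (rounding up)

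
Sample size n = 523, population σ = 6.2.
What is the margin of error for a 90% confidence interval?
Margin of error = 0.45

Margin of error = z* · σ/√n
= 1.645 · 6.2/√523
= 1.645 · 6.2/22.8692
= 0.45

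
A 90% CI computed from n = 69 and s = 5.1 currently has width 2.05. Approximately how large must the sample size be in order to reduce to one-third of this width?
n ≈ 621

CI width ∝ 1/√n
To reduce width by factor 3, need √n to grow by 3 → need 3² = 9 times as many samples.

Current: n = 69, width = 2.05
New: n = 621, width ≈ 0.67

Width reduced by factor of 2.05/0.67 = 3.06.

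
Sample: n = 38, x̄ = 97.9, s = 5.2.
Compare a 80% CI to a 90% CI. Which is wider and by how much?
90% CI is wider by 0.65

df = 37
80% CI: t* = 1.305, (96.80, 99.00), width = 2 · t* · s/√n = 2.20
90% CI: t* = 1.687, (96.48, 99.32), width = 2 · t* · s/√n = 2.85

The 90% CI is wider by 2.85 - 2.20 = 0.65.
Higher confidence requires a wider interval.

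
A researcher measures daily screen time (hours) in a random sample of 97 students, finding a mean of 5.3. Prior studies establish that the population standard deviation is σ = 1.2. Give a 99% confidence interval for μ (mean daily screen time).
(4.99, 5.61)

z-interval (σ known):
z* = 2.576 for 99% confidence

Margin of error = z* · σ/√n = 2.576 · 1.2/√97 = 0.31

CI: (5.3 - 0.31, 5.3 + 0.31) = (4.99, 5.61)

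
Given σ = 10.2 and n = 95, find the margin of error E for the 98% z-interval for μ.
Margin of error = 2.43

Margin of error = z* · σ/√n
= 2.326 · 10.2/√95
= 2.326 · 10.2/9.7468
= 2.43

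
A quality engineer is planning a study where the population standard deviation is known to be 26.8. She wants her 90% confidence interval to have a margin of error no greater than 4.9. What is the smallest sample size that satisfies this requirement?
n ≥ 81

For margin E ≤ 4.9:
n ≥ (z* · σ / E)²
n ≥ (1.645 · 26.8 / 4.9)²
n ≥ 80.95

Minimum n = 81 (rounding up)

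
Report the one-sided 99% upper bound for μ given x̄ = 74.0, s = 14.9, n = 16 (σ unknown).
μ ≤ 83.69

Upper bound (one-sided):
t* = 2.602 (one-sided for 99%)
Upper bound = x̄ + t* · s/√n = 74.0 + 2.602 · 14.9/√16 = 83.69

We are 99% confident that μ ≤ 83.69.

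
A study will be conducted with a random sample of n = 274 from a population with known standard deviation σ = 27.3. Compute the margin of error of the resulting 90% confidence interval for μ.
Margin of error = 2.71

Margin of error = z* · σ/√n
= 1.645 · 27.3/√274
= 1.645 · 27.3/16.5529
= 2.71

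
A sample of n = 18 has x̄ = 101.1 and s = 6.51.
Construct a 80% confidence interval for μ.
(99.05, 103.15)

t-interval (σ unknown):
df = n - 1 = 17
t* = 1.333 for 80% confidence

Margin of error = t* · s/√n = 1.333 · 6.51/√18 = 2.05

CI: (99.05, 103.15)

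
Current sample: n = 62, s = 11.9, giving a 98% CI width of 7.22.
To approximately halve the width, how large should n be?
n ≈ 248

CI width ∝ 1/√n
To reduce width by factor 2, need √n to grow by 2 → need 2² = 4 times as many samples.

Current: n = 62, width = 7.22
New: n = 248, width ≈ 3.54

Width reduced by factor of 7.22/3.54 = 2.04.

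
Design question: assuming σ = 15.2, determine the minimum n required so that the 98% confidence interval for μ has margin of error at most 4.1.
n ≥ 75

For margin E ≤ 4.1:
n ≥ (z* · σ / E)²
n ≥ (2.326 · 15.2 / 4.1)²
n ≥ 74.36

Minimum n = 75 (rounding up)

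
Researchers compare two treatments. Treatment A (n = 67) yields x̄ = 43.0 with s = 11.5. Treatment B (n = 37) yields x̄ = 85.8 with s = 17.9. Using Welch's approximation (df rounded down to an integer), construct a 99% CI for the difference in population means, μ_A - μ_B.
(-51.52, -34.08)

Difference: x̄₁ - x̄₂ = -42.80
SE = √(s₁²/n₁ + s₂²/n₂) = √(11.5²/67 + 17.9²/37) = 3.2609
df = 52.79 → 52 (Welch–Satterthwaite, rounded down)
t* = 2.674

CI: -42.80 ± 2.674 · 3.2609 = -42.80 ± 8.72 = (-51.52, -34.08)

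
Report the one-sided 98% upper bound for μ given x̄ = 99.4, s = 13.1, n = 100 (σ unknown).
μ ≤ 102.13

Upper bound (one-sided):
t* = 2.081 (one-sided for 98%)
Upper bound = x̄ + t* · s/√n = 99.4 + 2.081 · 13.1/√100 = 102.13

We are 98% confident that μ ≤ 102.13.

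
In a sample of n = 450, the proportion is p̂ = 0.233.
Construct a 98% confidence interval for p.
(0.187, 0.279)

Proportion CI:
SE = √(p̂(1-p̂)/n) = √(0.233 · 0.767 / 450) = 0.01993

z* = 2.326
Margin = z* · SE = 2.326 · 0.01993 = 0.0464

CI: 0.233 ± 0.0464 = (0.187, 0.279)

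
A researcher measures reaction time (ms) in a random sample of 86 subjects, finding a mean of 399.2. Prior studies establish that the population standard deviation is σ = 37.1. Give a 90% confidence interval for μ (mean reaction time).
(392.62, 405.78)

z-interval (σ known):
z* = 1.645 for 90% confidence

Margin of error = z* · σ/√n = 1.645 · 37.1/√86 = 6.58

CI: (399.2 - 6.58, 399.2 + 6.58) = (392.62, 405.78)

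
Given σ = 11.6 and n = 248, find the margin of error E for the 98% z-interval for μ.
Margin of error = 1.71

Margin of error = z* · σ/√n
= 2.326 · 11.6/√248
= 2.326 · 11.6/15.7480
= 1.71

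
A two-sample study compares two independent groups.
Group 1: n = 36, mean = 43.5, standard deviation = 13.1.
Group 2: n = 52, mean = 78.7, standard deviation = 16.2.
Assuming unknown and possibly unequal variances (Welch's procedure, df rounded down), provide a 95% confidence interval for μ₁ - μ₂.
(-41.43, -28.97)

Difference: x̄₁ - x̄₂ = -35.20
SE = √(s₁²/n₁ + s₂²/n₂) = √(13.1²/36 + 16.2²/52) = 3.1327
df = 83.85 → 83 (Welch–Satterthwaite, rounded down)
t* = 1.989

CI: -35.20 ± 1.989 · 3.1327 = -35.20 ± 6.23 = (-41.43, -28.97)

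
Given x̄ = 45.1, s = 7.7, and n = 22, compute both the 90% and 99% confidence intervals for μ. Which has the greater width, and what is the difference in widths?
99% CI is wider by 3.64

df = 21
90% CI: t* = 1.721, (42.27, 47.93), width = 2 · t* · s/√n = 5.65
99% CI: t* = 2.831, (40.45, 49.75), width = 2 · t* · s/√n = 9.29

The 99% CI is wider by 9.29 - 5.65 = 3.64.
Higher confidence requires a wider interval.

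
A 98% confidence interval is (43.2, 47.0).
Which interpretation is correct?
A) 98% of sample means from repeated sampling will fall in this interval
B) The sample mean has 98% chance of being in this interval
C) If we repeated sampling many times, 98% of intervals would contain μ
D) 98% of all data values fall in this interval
C

A) Wrong — coverage applies to intervals containing μ, not to future x̄ values.
B) Wrong — x̄ is observed and sits in the interval by construction.
C) Correct — this is the frequentist long-run coverage interpretation.
D) Wrong — a CI is about the parameter μ, not individual data values.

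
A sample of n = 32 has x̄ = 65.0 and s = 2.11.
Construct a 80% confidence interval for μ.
(64.51, 65.49)

t-interval (σ unknown):
df = n - 1 = 31
t* = 1.309 for 80% confidence

Margin of error = t* · s/√n = 1.309 · 2.11/√32 = 0.49

CI: (64.51, 65.49)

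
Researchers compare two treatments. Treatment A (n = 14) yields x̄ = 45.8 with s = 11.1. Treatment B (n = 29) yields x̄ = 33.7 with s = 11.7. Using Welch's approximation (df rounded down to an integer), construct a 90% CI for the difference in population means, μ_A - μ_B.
(5.84, 18.36)

Difference: x̄₁ - x̄₂ = 12.10
SE = √(s₁²/n₁ + s₂²/n₂) = √(11.1²/14 + 11.7²/29) = 3.6771
df = 27.07 → 27 (Welch–Satterthwaite, rounded down)
t* = 1.703

CI: 12.10 ± 1.703 · 3.6771 = 12.10 ± 6.26 = (5.84, 18.36)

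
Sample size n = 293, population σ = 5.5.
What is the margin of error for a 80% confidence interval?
Margin of error = 0.41

Margin of error = z* · σ/√n
= 1.282 · 5.5/√293
= 1.282 · 5.5/17.1172
= 0.41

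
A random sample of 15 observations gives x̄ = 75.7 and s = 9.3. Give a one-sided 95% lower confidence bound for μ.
μ ≥ 71.47

Lower bound (one-sided):
t* = 1.761 (one-sided for 95%)
Lower bound = x̄ - t* · s/√n = 75.7 - 1.761 · 9.3/√15 = 71.47

We are 95% confident that μ ≥ 71.47.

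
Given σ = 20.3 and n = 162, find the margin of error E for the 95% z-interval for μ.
Margin of error = 3.13

Margin of error = z* · σ/√n
= 1.960 · 20.3/√162
= 1.960 · 20.3/12.7279
= 3.13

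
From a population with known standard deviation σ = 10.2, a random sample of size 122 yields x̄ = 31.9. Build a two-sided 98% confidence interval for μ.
(29.75, 34.05)

z-interval (σ known):
z* = 2.326 for 98% confidence

Margin of error = z* · σ/√n = 2.326 · 10.2/√122 = 2.15

CI: (31.9 - 2.15, 31.9 + 2.15) = (29.75, 34.05)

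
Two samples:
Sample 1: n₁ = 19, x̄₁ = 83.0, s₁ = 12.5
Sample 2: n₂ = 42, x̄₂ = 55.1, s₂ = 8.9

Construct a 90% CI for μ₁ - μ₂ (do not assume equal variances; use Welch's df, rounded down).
(22.48, 33.32)

Difference: x̄₁ - x̄₂ = 27.90
SE = √(s₁²/n₁ + s₂²/n₂) = √(12.5²/19 + 8.9²/42) = 3.1796
df = 26.59 → 26 (Welch–Satterthwaite, rounded down)
t* = 1.706

CI: 27.90 ± 1.706 · 3.1796 = 27.90 ± 5.42 = (22.48, 33.32)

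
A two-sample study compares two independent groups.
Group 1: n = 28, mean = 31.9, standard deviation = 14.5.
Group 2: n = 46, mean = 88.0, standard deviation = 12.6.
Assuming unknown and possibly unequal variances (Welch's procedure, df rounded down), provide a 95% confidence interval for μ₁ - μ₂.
(-62.75, -49.45)

Difference: x̄₁ - x̄₂ = -56.10
SE = √(s₁²/n₁ + s₂²/n₂) = √(14.5²/28 + 12.6²/46) = 3.3106
df = 51.05 → 51 (Welch–Satterthwaite, rounded down)
t* = 2.008

CI: -56.10 ± 2.008 · 3.3106 = -56.10 ± 6.65 = (-62.75, -49.45)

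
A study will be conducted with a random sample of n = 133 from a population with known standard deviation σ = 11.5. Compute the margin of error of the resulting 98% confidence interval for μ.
Margin of error = 2.32

Margin of error = z* · σ/√n
= 2.326 · 11.5/√133
= 2.326 · 11.5/11.5326
= 2.32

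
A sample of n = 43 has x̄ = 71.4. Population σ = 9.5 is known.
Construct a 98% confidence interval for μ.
(68.03, 74.77)

z-interval (σ known):
z* = 2.326 for 98% confidence

Margin of error = z* · σ/√n = 2.326 · 9.5/√43 = 3.37

CI: (71.4 - 3.37, 71.4 + 3.37) = (68.03, 74.77)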